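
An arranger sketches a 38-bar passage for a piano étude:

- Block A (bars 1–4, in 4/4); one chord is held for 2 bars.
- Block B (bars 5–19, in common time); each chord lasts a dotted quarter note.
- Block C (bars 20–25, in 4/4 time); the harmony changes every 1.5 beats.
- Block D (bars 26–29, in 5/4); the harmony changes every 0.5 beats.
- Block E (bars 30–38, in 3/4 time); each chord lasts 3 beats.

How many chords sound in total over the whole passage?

107 chords

A: 4 bars × 4 beats = 16 beats; 8 beats/chord → 2 chords.
B: 15 bars × 4 beats = 60 beats; 1.5 beats/chord → 40 chords.
C: 6 bars × 4 beats = 24 beats; 1.5 beats/chord → 16 chords.
D: 4 bars × 5 beats = 20 beats; 0.5 beats/chord → 40 chords.
E: 9 bars × 3 beats = 27 beats; 3 beats/chord → 9 chords.
Total: 2 + 40 + 16 + 40 + 9 = 107.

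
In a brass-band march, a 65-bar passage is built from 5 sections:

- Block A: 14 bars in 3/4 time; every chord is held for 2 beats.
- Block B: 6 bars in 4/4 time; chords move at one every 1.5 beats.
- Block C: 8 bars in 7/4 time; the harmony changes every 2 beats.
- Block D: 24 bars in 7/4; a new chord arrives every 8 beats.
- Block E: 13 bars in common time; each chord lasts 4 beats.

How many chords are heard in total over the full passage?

A: 14·3 = 42 beats, 42/2 = 21 chords.
B: 6·4 = 24 beats, 24/1.5 = 16 chords.
C: 8·7 = 56 beats, 56/2 = 28 chords.
D: 24·7 = 168 beats, 168/8 = 21 chords.
E: 13·4 = 52 beats, 52/4 = 13 chords.
Total: 21 + 16 + 28 + 21 + 13 = 99.

99 chords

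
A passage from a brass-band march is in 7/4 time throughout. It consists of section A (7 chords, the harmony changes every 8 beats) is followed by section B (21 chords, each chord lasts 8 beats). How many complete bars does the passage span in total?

A: 7 × 8 = 56 beats = 8 bars.
B: 21 × 8 = 168 beats = 24 bars.
Total: 8 + 24 = 32 bars.

32 bars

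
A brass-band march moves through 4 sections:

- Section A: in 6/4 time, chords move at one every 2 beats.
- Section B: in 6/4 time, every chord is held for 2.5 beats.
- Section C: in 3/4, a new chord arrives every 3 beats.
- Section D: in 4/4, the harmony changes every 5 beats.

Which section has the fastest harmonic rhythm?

A: 6/2 = 3 chords/bar.
B: 6/2.5 = 2.4 chords/bar.
C: 3/3 = 1 chord/bar.
D: 4/5 = 0.8 chords/bar.
Fastest is A at 3 chords/bar.

Section A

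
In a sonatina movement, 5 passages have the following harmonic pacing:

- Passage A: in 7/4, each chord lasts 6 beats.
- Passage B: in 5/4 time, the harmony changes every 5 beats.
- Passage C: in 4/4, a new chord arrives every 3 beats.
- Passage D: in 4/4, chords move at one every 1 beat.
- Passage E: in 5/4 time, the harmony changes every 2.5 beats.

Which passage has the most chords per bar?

A: 7 beats/bar ÷ 6 beats/chord = 7/6 chords/bar.
B: 5 beats/bar ÷ 5 beats/chord = 1 chord/bar.
C: 4 beats/bar ÷ 3 beats/chord = 4/3 chords/bar.
D: 4 beats/bar ÷ 1 beat/chord = 4 chords/bar.
E: 5 beats/bar ÷ 2.5 beats/chord = 2 chords/bar.
Fastest is D at 4 chords/bar.

Passage D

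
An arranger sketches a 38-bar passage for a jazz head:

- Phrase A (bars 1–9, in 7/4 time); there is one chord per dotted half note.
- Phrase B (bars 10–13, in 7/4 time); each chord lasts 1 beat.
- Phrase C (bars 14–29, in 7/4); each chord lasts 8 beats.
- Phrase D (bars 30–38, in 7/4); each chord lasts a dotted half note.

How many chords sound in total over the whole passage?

A has 63 beats and chords last 3 each, so 21 chords.
B has 28 beats and chords last 1 each, so 28 chords.
C has 112 beats and chords last 8 each, so 14 chords.
D has 63 beats and chords last 3 each, so 21 chords.
Total: 21 + 28 + 14 + 21 = 84.

84 chords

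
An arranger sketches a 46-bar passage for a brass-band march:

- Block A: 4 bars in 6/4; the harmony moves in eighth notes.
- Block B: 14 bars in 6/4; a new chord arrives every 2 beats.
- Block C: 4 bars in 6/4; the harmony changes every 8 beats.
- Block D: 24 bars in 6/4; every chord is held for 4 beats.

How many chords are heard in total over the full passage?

129 chords

A: 4 bars × 6 beats = 24 beats; 0.5 beats/chord → 48 chords.
B: 14 bars × 6 beats = 84 beats; 2 beats/chord → 42 chords.
C: 4 bars × 6 beats = 24 beats; 8 beats/chord → 3 chords.
D: 24 bars × 6 beats = 144 beats; 4 beats/chord → 36 chords.
Total: 48 + 42 + 3 + 36 = 129.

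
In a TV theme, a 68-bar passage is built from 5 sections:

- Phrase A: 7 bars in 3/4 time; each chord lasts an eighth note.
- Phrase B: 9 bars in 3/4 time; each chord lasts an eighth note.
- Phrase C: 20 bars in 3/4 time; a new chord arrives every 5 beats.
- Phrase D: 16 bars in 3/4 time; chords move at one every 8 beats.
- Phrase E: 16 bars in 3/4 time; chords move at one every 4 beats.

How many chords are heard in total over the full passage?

126 chords

A: 7 bars × 3 beats = 21 beats; 0.5 beats/chord → 42 chords.
B: 9 bars × 3 beats = 27 beats; 0.5 beats/chord → 54 chords.
C: 20 bars × 3 beats = 60 beats; 5 beats/chord → 12 chords.
D: 16 bars × 3 beats = 48 beats; 8 beats/chord → 6 chords.
E: 16 bars × 3 beats = 48 beats; 4 beats/chord → 12 chords.
Total: 42 + 54 + 12 + 6 + 12 = 126.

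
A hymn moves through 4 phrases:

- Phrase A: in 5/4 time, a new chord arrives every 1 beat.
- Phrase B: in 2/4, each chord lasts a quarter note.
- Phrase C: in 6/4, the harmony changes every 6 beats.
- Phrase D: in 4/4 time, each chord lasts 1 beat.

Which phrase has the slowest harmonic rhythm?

Phrase C

A: 5 beats/bar ÷ 1 beat/chord = 5 chords/bar.
B: 2 beats/bar ÷ 1 beat/chord = 2 chords/bar.
C: 6 beats/bar ÷ 6 beats/chord = 1 chord/bar.
D: 4 beats/bar ÷ 1 beat/chord = 4 chords/bar.
Slowest is C at 1 chords/bar.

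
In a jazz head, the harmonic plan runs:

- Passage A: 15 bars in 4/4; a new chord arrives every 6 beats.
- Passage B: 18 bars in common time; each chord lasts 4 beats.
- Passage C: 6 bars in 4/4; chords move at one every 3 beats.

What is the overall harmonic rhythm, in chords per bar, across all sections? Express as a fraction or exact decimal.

12/13 chords per bar

A: 15 bars of 4 beats is 60 beats; at 6 beats each that's 10 chords.
B: 18 bars of 4 beats is 72 beats; at 4 beats each that's 18 chords.
C: 6 bars of 4 beats is 24 beats; at 3 beats each that's 8 chords.
Overall: 36 chords over 39 bars → 36/39 = 12/13 chords per bar.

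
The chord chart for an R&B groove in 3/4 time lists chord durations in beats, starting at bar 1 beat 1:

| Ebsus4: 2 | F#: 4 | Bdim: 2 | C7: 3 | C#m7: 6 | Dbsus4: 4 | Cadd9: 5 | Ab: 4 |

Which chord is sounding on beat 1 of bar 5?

Beat 1 of bar 5 is beat (5−1)×3 + 1 = 13 overall.
Running totals: Ebsus4 ends at 2, F# ends at 6, Bdim ends at 8, C7 ends at 11, C#m7 ends at 17.
Beat 13 falls within C#m7.

C#m7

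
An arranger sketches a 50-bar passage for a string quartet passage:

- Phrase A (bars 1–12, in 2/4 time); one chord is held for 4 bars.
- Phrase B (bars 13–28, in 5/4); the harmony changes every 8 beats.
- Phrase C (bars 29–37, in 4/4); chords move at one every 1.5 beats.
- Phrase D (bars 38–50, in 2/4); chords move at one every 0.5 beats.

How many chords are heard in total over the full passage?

89 chords

A: 12 bars × 2 beats = 24 beats; 8 beats/chord → 3 chords.
B: 16 bars × 5 beats = 80 beats; 8 beats/chord → 10 chords.
C: 9 bars × 4 beats = 36 beats; 1.5 beats/chord → 24 chords.
D: 13 bars × 2 beats = 26 beats; 0.5 beats/chord → 52 chords.
Total: 3 + 10 + 24 + 52 = 89.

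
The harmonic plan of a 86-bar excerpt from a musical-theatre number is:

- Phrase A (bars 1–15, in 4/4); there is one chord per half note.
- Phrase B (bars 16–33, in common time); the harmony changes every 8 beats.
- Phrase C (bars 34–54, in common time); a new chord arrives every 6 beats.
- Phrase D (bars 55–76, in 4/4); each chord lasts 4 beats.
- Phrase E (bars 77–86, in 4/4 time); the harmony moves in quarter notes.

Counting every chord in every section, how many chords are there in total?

A: 15 bars × 4 beats = 60 beats; 2 beats/chord → 30 chords.
B: 18 bars × 4 beats = 72 beats; 8 beats/chord → 9 chords.
C: 21 bars × 4 beats = 84 beats; 6 beats/chord → 14 chords.
D: 22 bars × 4 beats = 88 beats; 4 beats/chord → 22 chords.
E: 10 bars × 4 beats = 40 beats; 1 beat/chord → 40 chords.
Total: 30 + 9 + 14 + 22 + 40 = 115.

115 chords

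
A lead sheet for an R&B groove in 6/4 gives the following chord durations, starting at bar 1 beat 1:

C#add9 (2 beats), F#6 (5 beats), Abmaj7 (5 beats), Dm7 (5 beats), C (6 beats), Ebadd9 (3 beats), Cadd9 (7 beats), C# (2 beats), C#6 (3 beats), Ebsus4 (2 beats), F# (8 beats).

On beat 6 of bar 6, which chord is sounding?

Beat 6 of bar 6 is beat (6−1)×6 + 6 = 36 overall.
Running totals: C#add9 ends at 2, F#6 ends at 7, Abmaj7 ends at 12, Dm7 ends at 17, C ends at 23, Ebadd9 ends at 26, Cadd9 ends at 33, C# ends at 35, C#6 ends at 38.
Beat 36 falls within C#6.

C#6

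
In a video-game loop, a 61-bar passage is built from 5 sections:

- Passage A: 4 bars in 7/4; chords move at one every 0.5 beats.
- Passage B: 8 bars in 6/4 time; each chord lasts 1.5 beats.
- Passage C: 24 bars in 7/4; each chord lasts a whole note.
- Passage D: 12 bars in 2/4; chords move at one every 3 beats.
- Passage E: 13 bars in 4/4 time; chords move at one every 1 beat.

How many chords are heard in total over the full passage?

190 chords

A: 4·7 = 28 beats, 28/0.5 = 56 chords.
B: 8·6 = 48 beats, 48/1.5 = 32 chords.
C: 24·7 = 168 beats, 168/4 = 42 chords.
D: 12·2 = 24 beats, 24/3 = 8 chords.
E: 13·4 = 52 beats, 52/1 = 52 chords.
Total: 56 + 32 + 42 + 8 + 52 = 190.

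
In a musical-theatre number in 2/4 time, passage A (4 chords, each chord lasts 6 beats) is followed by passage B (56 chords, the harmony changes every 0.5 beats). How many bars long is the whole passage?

26 bars

A: 4 × 6 = 24 beats = 12 bars.
B: 56 × 0.5 = 28 beats = 14 bars.
Total: 12 + 14 = 26 bars.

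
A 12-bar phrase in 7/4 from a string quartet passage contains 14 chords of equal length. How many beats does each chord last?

12 bars × 7 beats/bar = 84 beats total.
84 beats ÷ 14 chords = 6 beats per chord.

6 beats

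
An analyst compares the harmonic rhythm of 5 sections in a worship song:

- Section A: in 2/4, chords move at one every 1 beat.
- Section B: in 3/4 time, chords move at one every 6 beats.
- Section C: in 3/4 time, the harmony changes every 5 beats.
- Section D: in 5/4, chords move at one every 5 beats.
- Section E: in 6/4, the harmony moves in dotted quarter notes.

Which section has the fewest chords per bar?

Section B

A: 2/1 = 2 chords/bar.
B: 3/6 = 0.5 chords/bar.
C: 3/5 = 0.6 chords/bar.
D: 5/5 = 1 chord/bar.
E: 6/1.5 = 4 chords/bar.
Slowest is B at 0.5 chords/bar.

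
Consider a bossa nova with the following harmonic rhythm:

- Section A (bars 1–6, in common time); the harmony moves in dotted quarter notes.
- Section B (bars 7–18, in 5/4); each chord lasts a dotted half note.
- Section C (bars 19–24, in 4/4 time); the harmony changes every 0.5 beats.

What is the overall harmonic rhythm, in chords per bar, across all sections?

3.5 chords per bar

A: 6 bars of 4 beats is 24 beats; at 1.5 beats each that's 16 chords.
B: 12 bars of 5 beats is 60 beats; at 3 beats each that's 20 chords.
C: 6 bars of 4 beats is 24 beats; at 0.5 beats each that's 48 chords.
Overall: 84 chords over 24 bars → 84/24 = 3.5 chords per bar.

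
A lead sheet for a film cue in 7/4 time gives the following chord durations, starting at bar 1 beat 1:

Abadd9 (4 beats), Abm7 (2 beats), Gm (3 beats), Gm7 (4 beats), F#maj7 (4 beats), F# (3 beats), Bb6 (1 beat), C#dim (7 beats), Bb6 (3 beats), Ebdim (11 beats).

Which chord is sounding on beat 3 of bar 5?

Beat 3 of bar 5 is beat (5−1)×7 + 3 = 31 overall.
Running totals: Abadd9 ends at 4, Abm7 ends at 6, Gm ends at 9, Gm7 ends at 13, F#maj7 ends at 17, F# ends at 20, Bb6 ends at 21, C#dim ends at 28, Bb6 ends at 31.
Beat 31 falls within Bb6.

Bb6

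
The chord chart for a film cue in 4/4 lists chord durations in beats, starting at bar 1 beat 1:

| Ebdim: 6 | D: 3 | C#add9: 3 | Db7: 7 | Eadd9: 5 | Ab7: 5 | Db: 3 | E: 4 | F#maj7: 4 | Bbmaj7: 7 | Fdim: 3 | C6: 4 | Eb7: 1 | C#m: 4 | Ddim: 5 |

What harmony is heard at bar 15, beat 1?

Beat 1 of bar 15 is beat (15−1)×4 + 1 = 57 overall.
Running totals: Ebdim ends at 6, D ends at 9, C#add9 ends at 12, Db7 ends at 19, Eadd9 ends at 24, Ab7 ends at 29, Db ends at 32, E ends at 36, F#maj7 ends at 40, Bbmaj7 ends at 47, Fdim ends at 50, C6 ends at 54, Eb7 ends at 55, C#m ends at 59.
Beat 57 falls within C#m.

C#m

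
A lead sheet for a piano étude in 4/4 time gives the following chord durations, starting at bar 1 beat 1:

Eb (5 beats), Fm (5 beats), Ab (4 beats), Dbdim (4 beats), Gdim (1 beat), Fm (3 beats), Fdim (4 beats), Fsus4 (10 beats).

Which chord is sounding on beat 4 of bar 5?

Fm

Beat 4 of bar 5 is beat (5−1)×4 + 4 = 20 overall.
Running totals: Eb ends at 5, Fm ends at 10, Ab ends at 14, Dbdim ends at 18, Gdim ends at 19, Fm ends at 22.
Beat 20 falls within Fm.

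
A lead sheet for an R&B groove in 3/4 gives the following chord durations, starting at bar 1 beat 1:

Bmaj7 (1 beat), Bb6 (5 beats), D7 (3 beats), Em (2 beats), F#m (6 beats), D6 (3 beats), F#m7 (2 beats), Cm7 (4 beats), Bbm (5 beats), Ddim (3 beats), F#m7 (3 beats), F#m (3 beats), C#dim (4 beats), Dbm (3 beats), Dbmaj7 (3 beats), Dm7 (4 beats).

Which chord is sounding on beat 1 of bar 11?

Bbm

Beat 1 of bar 11 is beat (11−1)×3 + 1 = 31 overall.
Running totals: Bmaj7 ends at 1, Bb6 ends at 6, D7 ends at 9, Em ends at 11, F#m ends at 17, D6 ends at 20, F#m7 ends at 22, Cm7 ends at 26, Bbm ends at 31.
Beat 31 falls within Bbm.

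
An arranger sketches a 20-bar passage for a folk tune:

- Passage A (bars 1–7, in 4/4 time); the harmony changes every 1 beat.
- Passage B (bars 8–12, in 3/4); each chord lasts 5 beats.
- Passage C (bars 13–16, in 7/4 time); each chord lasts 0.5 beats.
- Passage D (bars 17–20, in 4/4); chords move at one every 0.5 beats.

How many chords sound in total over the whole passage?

119 chords

A has 28 beats and chords last 1 each, so 28 chords.
B has 15 beats and chords last 5 each, so 3 chords.
C has 28 beats and chords last 0.5 each, so 56 chords.
D has 16 beats and chords last 0.5 each, so 32 chords.
Total: 28 + 3 + 56 + 32 = 119.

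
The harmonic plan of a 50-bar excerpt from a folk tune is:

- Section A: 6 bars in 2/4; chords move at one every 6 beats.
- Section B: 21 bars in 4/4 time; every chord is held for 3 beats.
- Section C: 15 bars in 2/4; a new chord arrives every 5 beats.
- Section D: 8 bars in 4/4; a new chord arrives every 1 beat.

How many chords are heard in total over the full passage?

A: 6·2 = 12 beats, 12/6 = 2 chords.
B: 21·4 = 84 beats, 84/3 = 28 chords.
C: 15·2 = 30 beats, 30/5 = 6 chords.
D: 8·4 = 32 beats, 32/1 = 32 chords.
Total: 2 + 28 + 6 + 32 = 68.

68 chords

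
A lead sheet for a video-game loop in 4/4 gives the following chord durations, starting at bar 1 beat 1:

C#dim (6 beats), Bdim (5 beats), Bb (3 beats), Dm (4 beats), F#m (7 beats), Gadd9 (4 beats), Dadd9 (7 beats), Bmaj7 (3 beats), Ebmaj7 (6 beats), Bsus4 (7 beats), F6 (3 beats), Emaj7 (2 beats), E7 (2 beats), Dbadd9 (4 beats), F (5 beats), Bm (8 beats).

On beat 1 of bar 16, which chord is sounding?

Dbadd9

Beat 1 of bar 16 is beat (16−1)×4 + 1 = 61 overall.
Running totals: C#dim ends at 6, Bdim ends at 11, Bb ends at 14, Dm ends at 18, F#m ends at 25, Gadd9 ends at 29, Dadd9 ends at 36, Bmaj7 ends at 39, Ebmaj7 ends at 45, Bsus4 ends at 52, F6 ends at 55, Emaj7 ends at 57, E7 ends at 59, Dbadd9 ends at 63.
Beat 61 falls within Dbadd9.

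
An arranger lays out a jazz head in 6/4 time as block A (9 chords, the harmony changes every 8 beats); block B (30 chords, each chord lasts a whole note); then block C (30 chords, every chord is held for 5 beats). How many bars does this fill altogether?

A: 9 × 8 = 72 beats = 12 bars.
B: 30 × 4 = 120 beats = 20 bars.
C: 30 × 5 = 150 beats = 25 bars.
Total: 12 + 20 + 25 = 57 bars.

57 bars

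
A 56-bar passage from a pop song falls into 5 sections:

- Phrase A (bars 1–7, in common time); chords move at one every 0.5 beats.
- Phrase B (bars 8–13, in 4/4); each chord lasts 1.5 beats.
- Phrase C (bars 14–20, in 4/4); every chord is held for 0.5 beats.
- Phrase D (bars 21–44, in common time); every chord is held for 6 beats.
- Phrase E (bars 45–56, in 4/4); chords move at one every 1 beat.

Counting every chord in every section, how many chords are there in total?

192 chords

A: 7 bars × 4 beats = 28 beats; 0.5 beats/chord → 56 chords.
B: 6 bars × 4 beats = 24 beats; 1.5 beats/chord → 16 chords.
C: 7 bars × 4 beats = 28 beats; 0.5 beats/chord → 56 chords.
D: 24 bars × 4 beats = 96 beats; 6 beats/chord → 16 chords.
E: 12 bars × 4 beats = 48 beats; 1 beat/chord → 48 chords.
Total: 56 + 16 + 56 + 16 + 48 = 192.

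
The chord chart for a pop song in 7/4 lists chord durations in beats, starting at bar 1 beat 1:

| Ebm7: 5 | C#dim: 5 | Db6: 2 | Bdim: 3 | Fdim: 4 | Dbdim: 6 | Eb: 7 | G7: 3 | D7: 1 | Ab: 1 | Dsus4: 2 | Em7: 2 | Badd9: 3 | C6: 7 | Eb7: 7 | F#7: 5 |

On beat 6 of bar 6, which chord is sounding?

Beat 6 of bar 6 is beat (6−1)×7 + 6 = 41 overall.
Running totals: Ebm7 ends at 5, C#dim ends at 10, Db6 ends at 12, Bdim ends at 15, Fdim ends at 19, Dbdim ends at 25, Eb ends at 32, G7 ends at 35, D7 ends at 36, Ab ends at 37, Dsus4 ends at 39, Em7 ends at 41.
Beat 41 falls within Em7.

Em7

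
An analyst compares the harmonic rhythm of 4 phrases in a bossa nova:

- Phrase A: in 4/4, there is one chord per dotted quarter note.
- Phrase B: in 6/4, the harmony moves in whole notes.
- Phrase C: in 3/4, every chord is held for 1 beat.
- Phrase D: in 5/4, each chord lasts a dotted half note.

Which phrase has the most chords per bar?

A: 4 beats/bar ÷ 1.5 beats/chord = 8/3 chords/bar.
B: 6 beats/bar ÷ 4 beats/chord = 1.5 chords/bar.
C: 3 beats/bar ÷ 1 beat/chord = 3 chords/bar.
D: 5 beats/bar ÷ 3 beats/chord = 5/3 chords/bar.
Fastest is C at 3 chords/bar.

Phrase C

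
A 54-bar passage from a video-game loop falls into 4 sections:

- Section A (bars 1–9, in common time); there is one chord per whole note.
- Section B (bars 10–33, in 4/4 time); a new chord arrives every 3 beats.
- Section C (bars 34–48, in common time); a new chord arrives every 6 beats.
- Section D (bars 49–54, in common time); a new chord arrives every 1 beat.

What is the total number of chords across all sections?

A has 36 beats and chords last 4 each, so 9 chords.
B has 96 beats and chords last 3 each, so 32 chords.
C has 60 beats and chords last 6 each, so 10 chords.
D has 24 beats and chords last 1 each, so 24 chords.
Total: 9 + 32 + 10 + 24 = 75.

75 chords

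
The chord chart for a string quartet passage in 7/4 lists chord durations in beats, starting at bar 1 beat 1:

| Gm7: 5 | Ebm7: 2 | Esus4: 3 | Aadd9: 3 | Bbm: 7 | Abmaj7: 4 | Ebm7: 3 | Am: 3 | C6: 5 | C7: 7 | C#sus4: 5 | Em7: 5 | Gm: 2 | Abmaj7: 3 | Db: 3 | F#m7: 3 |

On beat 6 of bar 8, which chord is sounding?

Abmaj7

Beat 6 of bar 8 is beat (8−1)×7 + 6 = 55 overall.
Running totals: Gm7 ends at 5, Ebm7 ends at 7, Esus4 ends at 10, Aadd9 ends at 13, Bbm ends at 20, Abmaj7 ends at 24, Ebm7 ends at 27, Am ends at 30, C6 ends at 35, C7 ends at 42, C#sus4 ends at 47, Em7 ends at 52, Gm ends at 54, Abmaj7 ends at 57.
Beat 55 falls within Abmaj7.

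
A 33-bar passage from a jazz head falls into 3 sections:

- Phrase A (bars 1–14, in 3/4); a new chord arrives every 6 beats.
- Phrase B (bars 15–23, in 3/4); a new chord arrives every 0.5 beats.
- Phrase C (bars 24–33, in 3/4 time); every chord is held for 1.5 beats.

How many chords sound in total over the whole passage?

81 chords

A: 14·3 = 42 beats, 42/6 = 7 chords.
B: 9·3 = 27 beats, 27/0.5 = 54 chords.
C: 10·3 = 30 beats, 30/1.5 = 20 chords.
Total: 7 + 54 + 20 = 81.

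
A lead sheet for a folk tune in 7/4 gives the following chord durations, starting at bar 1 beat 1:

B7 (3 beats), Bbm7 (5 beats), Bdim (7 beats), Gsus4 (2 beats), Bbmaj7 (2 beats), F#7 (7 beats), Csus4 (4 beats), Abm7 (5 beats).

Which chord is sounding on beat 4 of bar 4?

Beat 4 of bar 4 is beat (4−1)×7 + 4 = 25 overall.
Running totals: B7 ends at 3, Bbm7 ends at 8, Bdim ends at 15, Gsus4 ends at 17, Bbmaj7 ends at 19, F#7 ends at 26.
Beat 25 falls within F#7.

F#7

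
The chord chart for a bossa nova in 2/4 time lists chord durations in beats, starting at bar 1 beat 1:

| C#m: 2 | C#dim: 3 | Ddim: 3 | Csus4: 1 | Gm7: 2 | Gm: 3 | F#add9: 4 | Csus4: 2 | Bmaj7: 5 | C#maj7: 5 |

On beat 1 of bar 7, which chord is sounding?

Beat 1 of bar 7 is beat (7−1)×2 + 1 = 13 overall.
Running totals: C#m ends at 2, C#dim ends at 5, Ddim ends at 8, Csus4 ends at 9, Gm7 ends at 11, Gm ends at 14.
Beat 13 falls within Gm.

Gm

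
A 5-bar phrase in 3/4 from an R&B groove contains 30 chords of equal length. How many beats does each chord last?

0.5 beats

5 bars × 3 beats/bar = 15 beats total.
15 beats ÷ 30 chords = 0.5 beats per chord.
(That is an eighth note.)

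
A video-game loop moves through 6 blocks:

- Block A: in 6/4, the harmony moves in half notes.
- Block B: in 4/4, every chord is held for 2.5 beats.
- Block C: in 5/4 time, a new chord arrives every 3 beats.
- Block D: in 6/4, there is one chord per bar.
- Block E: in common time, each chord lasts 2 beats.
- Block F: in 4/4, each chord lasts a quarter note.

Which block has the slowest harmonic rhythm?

A: 6/2 = 3 chords/bar.
B: 4/2.5 = 1.6 chords/bar.
C: 5/3 = 5/3 chords/bar.
D: 6/6 = 1 chord/bar.
E: 4/2 = 2 chords/bar.
F: 4/1 = 4 chords/bar.
Slowest is D at 1 chords/bar.

Block D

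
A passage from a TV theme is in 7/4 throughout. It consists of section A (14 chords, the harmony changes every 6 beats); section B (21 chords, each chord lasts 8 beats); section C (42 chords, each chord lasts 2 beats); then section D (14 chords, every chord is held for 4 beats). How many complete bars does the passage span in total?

56 bars

A: 14 × 6 = 84 beats = 12 bars.
B: 21 × 8 = 168 beats = 24 bars.
C: 42 × 2 = 84 beats = 12 bars.
D: 14 × 4 = 56 beats = 8 bars.
Total: 12 + 24 + 12 + 8 = 56 bars.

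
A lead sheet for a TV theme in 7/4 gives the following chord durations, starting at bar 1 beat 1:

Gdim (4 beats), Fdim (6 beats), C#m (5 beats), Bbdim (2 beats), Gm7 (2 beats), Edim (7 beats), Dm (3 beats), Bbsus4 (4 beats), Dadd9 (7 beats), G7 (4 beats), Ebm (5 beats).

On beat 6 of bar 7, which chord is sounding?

Beat 6 of bar 7 is beat (7−1)×7 + 6 = 48 overall.
Running totals: Gdim ends at 4, Fdim ends at 10, C#m ends at 15, Bbdim ends at 17, Gm7 ends at 19, Edim ends at 26, Dm ends at 29, Bbsus4 ends at 33, Dadd9 ends at 40, G7 ends at 44, Ebm ends at 49.
Beat 48 falls within Ebm.

Ebm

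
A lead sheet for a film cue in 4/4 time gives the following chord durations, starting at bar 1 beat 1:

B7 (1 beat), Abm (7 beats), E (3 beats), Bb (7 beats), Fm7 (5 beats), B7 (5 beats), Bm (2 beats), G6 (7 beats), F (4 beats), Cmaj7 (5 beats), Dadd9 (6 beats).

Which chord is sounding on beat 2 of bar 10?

F

Beat 2 of bar 10 is beat (10−1)×4 + 2 = 38 overall.
Running totals: B7 ends at 1, Abm ends at 8, E ends at 11, Bb ends at 18, Fm7 ends at 23, B7 ends at 28, Bm ends at 30, G6 ends at 37, F ends at 41.
Beat 38 falls within F.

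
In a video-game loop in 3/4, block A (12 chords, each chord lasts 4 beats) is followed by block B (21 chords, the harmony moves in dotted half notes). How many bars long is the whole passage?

37 bars

A: 12 × 4 = 48 beats = 16 bars.
B: 21 × 3 = 63 beats = 21 bars.
Total: 16 + 21 = 37 bars.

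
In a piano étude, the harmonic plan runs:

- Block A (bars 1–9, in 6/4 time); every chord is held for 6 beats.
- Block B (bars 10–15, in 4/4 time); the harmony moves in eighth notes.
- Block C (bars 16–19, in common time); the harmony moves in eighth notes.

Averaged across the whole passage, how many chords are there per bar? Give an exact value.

89/19 chords per bar

A: 9 × 6 = 54 beats ÷ 6 = 9 chords.
B: 6 × 4 = 24 beats ÷ 0.5 = 48 chords.
C: 4 × 4 = 16 beats ÷ 0.5 = 32 chords.
Overall: 89 chords over 19 bars → 89/19 = 89/19 chords per bar.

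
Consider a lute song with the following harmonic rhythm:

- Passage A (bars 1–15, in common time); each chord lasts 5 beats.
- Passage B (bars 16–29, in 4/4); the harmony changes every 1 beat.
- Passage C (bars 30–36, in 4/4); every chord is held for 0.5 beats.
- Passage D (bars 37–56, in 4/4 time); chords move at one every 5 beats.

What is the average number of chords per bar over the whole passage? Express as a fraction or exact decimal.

2.5 chords per bar

A: 15 bars of 4 beats is 60 beats; at 5 beats each that's 12 chords.
B: 14 bars of 4 beats is 56 beats; at 1 beat each that's 56 chords.
C: 7 bars of 4 beats is 28 beats; at 0.5 beats each that's 56 chords.
D: 20 bars of 4 beats is 80 beats; at 5 beats each that's 16 chords.
Overall: 140 chords over 56 bars → 140/56 = 2.5 chords per bar.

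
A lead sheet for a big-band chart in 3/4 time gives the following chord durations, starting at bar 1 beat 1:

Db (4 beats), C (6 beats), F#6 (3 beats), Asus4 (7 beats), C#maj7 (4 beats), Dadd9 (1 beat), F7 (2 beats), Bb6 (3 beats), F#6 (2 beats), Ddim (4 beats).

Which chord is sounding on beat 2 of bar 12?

Beat 2 of bar 12 is beat (12−1)×3 + 2 = 35 overall.
Running totals: Db ends at 4, C ends at 10, F#6 ends at 13, Asus4 ends at 20, C#maj7 ends at 24, Dadd9 ends at 25, F7 ends at 27, Bb6 ends at 30, F#6 ends at 32, Ddim ends at 36.
Beat 35 falls within Ddim.

Ddim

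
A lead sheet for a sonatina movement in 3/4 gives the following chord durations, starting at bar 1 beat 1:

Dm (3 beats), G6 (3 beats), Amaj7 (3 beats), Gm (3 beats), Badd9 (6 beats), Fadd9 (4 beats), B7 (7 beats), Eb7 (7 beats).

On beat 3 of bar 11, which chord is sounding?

Eb7

Beat 3 of bar 11 is beat (11−1)×3 + 3 = 33 overall.
Running totals: Dm ends at 3, G6 ends at 6, Amaj7 ends at 9, Gm ends at 12, Badd9 ends at 18, Fadd9 ends at 22, B7 ends at 29, Eb7 ends at 36.
Beat 33 falls within Eb7.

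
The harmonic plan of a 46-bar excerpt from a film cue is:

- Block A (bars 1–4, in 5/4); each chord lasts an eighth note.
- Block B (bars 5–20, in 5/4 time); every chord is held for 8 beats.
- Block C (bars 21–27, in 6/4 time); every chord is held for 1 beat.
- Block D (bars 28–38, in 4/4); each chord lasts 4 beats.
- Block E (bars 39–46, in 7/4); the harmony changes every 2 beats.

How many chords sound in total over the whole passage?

A: 4·5 = 20 beats, 20/0.5 = 40 chords.
B: 16·5 = 80 beats, 80/8 = 10 chords.
C: 7·6 = 42 beats, 42/1 = 42 chords.
D: 11·4 = 44 beats, 44/4 = 11 chords.
E: 8·7 = 56 beats, 56/2 = 28 chords.
Total: 40 + 10 + 42 + 11 + 28 = 131.

131 chords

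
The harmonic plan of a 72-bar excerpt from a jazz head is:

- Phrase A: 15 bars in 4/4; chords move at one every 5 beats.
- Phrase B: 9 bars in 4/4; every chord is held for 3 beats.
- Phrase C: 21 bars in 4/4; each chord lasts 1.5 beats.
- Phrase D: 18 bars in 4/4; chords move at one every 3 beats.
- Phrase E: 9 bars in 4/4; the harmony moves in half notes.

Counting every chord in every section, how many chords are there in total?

A: 15 bars × 4 beats = 60 beats; 5 beats/chord → 12 chords.
B: 9 bars × 4 beats = 36 beats; 3 beats/chord → 12 chords.
C: 21 bars × 4 beats = 84 beats; 1.5 beats/chord → 56 chords.
D: 18 bars × 4 beats = 72 beats; 3 beats/chord → 24 chords.
E: 9 bars × 4 beats = 36 beats; 2 beats/chord → 18 chords.
Total: 12 + 12 + 56 + 24 + 18 = 122.

122 chords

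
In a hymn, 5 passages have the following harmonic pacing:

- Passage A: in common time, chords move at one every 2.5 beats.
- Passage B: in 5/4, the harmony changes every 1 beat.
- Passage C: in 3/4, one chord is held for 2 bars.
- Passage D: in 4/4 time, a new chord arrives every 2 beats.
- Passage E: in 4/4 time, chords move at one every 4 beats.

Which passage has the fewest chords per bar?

A: each chord is 2.5 beats in 4/4, so 1.6 per bar.
B: each chord is 1 beat in 5/4, so 5 per bar.
C: each chord is 6 beats in 3/4, so 0.5 per bar.
D: each chord is 2 beats in 4/4, so 2 per bar.
E: each chord is 4 beats in 4/4, so 1 per bar.
Slowest is C at 0.5 chords/bar.

Passage C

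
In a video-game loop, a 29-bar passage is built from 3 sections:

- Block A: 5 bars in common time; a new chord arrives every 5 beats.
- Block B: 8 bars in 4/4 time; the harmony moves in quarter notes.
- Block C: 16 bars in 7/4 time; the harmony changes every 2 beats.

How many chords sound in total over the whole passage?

A: 5·4 = 20 beats, 20/5 = 4 chords.
B: 8·4 = 32 beats, 32/1 = 32 chords.
C: 16·7 = 112 beats, 112/2 = 56 chords.
Total: 4 + 32 + 56 = 92.

92 chords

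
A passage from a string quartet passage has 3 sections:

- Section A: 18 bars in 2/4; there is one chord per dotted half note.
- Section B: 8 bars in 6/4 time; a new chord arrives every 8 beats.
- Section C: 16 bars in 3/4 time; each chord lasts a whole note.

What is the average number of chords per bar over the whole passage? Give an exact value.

5/7 chords per bar

A: 18 × 2 = 36 beats ÷ 3 = 12 chords.
B: 8 × 6 = 48 beats ÷ 8 = 6 chords.
C: 16 × 3 = 48 beats ÷ 4 = 12 chords.
Overall: 30 chords over 42 bars → 30/42 = 5/7 chords per bar.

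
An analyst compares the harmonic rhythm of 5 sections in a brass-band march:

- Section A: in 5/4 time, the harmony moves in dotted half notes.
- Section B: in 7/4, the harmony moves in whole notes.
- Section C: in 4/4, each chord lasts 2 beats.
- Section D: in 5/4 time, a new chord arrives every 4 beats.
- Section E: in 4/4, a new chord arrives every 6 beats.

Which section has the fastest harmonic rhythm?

Section C

A: each chord is 3 beats in 5/4, so 5/3 per bar.
B: each chord is 4 beats in 7/4, so 1.75 per bar.
C: each chord is 2 beats in 4/4, so 2 per bar.
D: each chord is 4 beats in 5/4, so 1.25 per bar.
E: each chord is 6 beats in 4/4, so 2/3 per bar.
Fastest is C at 2 chords/bar.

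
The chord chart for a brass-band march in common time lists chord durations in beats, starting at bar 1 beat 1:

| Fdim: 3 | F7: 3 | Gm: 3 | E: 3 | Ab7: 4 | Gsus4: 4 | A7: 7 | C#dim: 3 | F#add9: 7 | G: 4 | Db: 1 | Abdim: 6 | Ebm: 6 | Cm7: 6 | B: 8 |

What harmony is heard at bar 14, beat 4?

Cm7

Beat 4 of bar 14 is beat (14−1)×4 + 4 = 56 overall.
Running totals: Fdim ends at 3, F7 ends at 6, Gm ends at 9, E ends at 12, Ab7 ends at 16, Gsus4 ends at 20, A7 ends at 27, C#dim ends at 30, F#add9 ends at 37, G ends at 41, Db ends at 42, Abdim ends at 48, Ebm ends at 54, Cm7 ends at 60.
Beat 56 falls within Cm7.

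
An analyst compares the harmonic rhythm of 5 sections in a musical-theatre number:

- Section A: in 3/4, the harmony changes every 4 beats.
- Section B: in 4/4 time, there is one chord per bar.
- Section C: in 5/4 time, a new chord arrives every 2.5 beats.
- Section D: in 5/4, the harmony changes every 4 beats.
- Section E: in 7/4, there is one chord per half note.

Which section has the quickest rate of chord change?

A: each chord is 4 beats in 3/4, so 0.75 per bar.
B: each chord is 4 beats in 4/4, so 1 per bar.
C: each chord is 2.5 beats in 5/4, so 2 per bar.
D: each chord is 4 beats in 5/4, so 1.25 per bar.
E: each chord is 2 beats in 7/4, so 3.5 per bar.
Fastest is E at 3.5 chords/bar.

Section E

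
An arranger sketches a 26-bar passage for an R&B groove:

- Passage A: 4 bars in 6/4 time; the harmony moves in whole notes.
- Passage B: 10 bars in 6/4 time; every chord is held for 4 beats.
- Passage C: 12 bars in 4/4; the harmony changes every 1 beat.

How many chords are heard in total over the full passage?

A has 24 beats and chords last 4 each, so 6 chords.
B has 60 beats and chords last 4 each, so 15 chords.
C has 48 beats and chords last 1 each, so 48 chords.
Total: 6 + 15 + 48 = 69.

69 chords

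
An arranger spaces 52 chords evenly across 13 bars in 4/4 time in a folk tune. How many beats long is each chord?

13 bars × 4 beats/bar = 52 beats total.
52 beats ÷ 52 chords = 1 beats per chord.
(That is a quarter note.)

1 beat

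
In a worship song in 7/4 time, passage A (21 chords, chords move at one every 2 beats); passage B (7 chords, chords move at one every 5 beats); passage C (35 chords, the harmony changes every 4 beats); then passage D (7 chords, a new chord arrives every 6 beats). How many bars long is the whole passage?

A: 21 × 2 = 42 beats = 6 bars.
B: 7 × 5 = 35 beats = 5 bars.
C: 35 × 4 = 140 beats = 20 bars.
D: 7 × 6 = 42 beats = 6 bars.
Total: 6 + 5 + 20 + 6 = 37 bars.

37 bars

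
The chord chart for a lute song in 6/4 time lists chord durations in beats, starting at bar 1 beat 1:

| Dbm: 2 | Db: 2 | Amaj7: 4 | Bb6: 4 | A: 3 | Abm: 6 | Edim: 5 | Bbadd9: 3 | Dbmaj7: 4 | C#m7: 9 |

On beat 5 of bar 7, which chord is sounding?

C#m7

Beat 5 of bar 7 is beat (7−1)×6 + 5 = 41 overall.
Running totals: Dbm ends at 2, Db ends at 4, Amaj7 ends at 8, Bb6 ends at 12, A ends at 15, Abm ends at 21, Edim ends at 26, Bbadd9 ends at 29, Dbmaj7 ends at 33, C#m7 ends at 42.
Beat 41 falls within C#m7.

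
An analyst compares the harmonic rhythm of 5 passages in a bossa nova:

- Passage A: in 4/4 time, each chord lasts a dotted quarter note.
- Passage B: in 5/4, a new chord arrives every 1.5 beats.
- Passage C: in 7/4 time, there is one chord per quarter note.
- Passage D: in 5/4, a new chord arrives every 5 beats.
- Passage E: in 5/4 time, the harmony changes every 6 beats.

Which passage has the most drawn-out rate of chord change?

A: 4/1.5 = 8/3 chords/bar.
B: 5/1.5 = 10/3 chords/bar.
C: 7/1 = 7 chords/bar.
D: 5/5 = 1 chord/bar.
E: 5/6 = 5/6 chords/bar.
Slowest is E at 5/6 chords/bar.

Passage E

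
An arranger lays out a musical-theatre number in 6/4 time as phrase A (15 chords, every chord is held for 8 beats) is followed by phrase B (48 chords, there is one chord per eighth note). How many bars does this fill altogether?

24 bars

A: 15 × 8 = 120 beats = 20 bars.
B: 48 × 0.5 = 24 beats = 4 bars.
Total: 20 + 4 = 24 bars.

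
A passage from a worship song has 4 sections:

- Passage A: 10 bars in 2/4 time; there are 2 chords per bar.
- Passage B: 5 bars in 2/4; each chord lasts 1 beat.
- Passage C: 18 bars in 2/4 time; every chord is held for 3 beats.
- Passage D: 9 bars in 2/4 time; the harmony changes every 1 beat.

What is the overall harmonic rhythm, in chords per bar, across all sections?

A: 10 bars of 2 beats is 20 beats; at 1 beat each that's 20 chords.
B: 5 bars of 2 beats is 10 beats; at 1 beat each that's 10 chords.
C: 18 bars of 2 beats is 36 beats; at 3 beats each that's 12 chords.
D: 9 bars of 2 beats is 18 beats; at 1 beat each that's 18 chords.
Overall: 60 chords over 42 bars → 60/42 = 10/7 chords per bar.

10/7 chords per bar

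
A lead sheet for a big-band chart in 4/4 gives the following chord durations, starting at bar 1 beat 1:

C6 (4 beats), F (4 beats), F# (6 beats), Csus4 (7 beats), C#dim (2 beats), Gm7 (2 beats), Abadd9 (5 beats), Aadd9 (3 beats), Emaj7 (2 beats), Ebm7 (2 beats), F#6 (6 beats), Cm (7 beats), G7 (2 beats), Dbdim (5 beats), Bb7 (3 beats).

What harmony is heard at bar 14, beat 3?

Beat 3 of bar 14 is beat (14−1)×4 + 3 = 55 overall.
Running totals: C6 ends at 4, F ends at 8, F# ends at 14, Csus4 ends at 21, C#dim ends at 23, Gm7 ends at 25, Abadd9 ends at 30, Aadd9 ends at 33, Emaj7 ends at 35, Ebm7 ends at 37, F#6 ends at 43, Cm ends at 50, G7 ends at 52, Dbdim ends at 57.
Beat 55 falls within Dbdim.

Dbdim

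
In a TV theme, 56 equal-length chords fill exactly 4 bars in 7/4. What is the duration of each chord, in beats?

4 bars × 7 beats/bar = 28 beats total.
28 beats ÷ 56 chords = 0.5 beats per chord.
(That is an eighth note.)

0.5 beats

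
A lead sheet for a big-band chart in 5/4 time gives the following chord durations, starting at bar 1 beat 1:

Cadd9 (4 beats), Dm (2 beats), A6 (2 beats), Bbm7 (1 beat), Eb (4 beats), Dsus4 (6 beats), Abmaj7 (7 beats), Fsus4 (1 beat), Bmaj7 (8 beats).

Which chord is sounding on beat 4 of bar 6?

Bmaj7

Beat 4 of bar 6 is beat (6−1)×5 + 4 = 29 overall.
Running totals: Cadd9 ends at 4, Dm ends at 6, A6 ends at 8, Bbm7 ends at 9, Eb ends at 13, Dsus4 ends at 19, Abmaj7 ends at 26, Fsus4 ends at 27, Bmaj7 ends at 35.
Beat 29 falls within Bmaj7.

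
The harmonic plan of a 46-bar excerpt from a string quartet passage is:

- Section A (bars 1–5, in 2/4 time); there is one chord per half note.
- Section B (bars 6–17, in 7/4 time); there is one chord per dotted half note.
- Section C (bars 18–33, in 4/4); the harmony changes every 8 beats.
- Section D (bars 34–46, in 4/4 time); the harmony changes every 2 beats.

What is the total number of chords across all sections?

67 chords

A: 5 bars × 2 beats = 10 beats; 2 beats/chord → 5 chords.
B: 12 bars × 7 beats = 84 beats; 3 beats/chord → 28 chords.
C: 16 bars × 4 beats = 64 beats; 8 beats/chord → 8 chords.
D: 13 bars × 4 beats = 52 beats; 2 beats/chord → 26 chords.
Total: 5 + 28 + 8 + 26 = 67.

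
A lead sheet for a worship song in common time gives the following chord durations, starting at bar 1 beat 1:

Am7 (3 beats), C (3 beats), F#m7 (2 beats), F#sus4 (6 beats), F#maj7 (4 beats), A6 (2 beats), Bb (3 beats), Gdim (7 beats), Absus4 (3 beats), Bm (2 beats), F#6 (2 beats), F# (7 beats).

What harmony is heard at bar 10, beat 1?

Beat 1 of bar 10 is beat (10−1)×4 + 1 = 37 overall.
Running totals: Am7 ends at 3, C ends at 6, F#m7 ends at 8, F#sus4 ends at 14, F#maj7 ends at 18, A6 ends at 20, Bb ends at 23, Gdim ends at 30, Absus4 ends at 33, Bm ends at 35, F#6 ends at 37.
Beat 37 falls within F#6.

F#6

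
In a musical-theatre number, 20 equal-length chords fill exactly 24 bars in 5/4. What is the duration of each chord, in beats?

6 beats

24 bars × 5 beats/bar = 120 beats total.
120 beats ÷ 20 chords = 6 beats per chord.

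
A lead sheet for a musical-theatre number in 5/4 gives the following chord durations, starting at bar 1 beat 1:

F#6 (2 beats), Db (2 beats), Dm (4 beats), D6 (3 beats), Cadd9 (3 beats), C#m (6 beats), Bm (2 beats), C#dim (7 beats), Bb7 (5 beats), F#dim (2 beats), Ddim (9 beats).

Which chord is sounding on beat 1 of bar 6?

Beat 1 of bar 6 is beat (6−1)×5 + 1 = 26 overall.
Running totals: F#6 ends at 2, Db ends at 4, Dm ends at 8, D6 ends at 11, Cadd9 ends at 14, C#m ends at 20, Bm ends at 22, C#dim ends at 29.
Beat 26 falls within C#dim.

C#dim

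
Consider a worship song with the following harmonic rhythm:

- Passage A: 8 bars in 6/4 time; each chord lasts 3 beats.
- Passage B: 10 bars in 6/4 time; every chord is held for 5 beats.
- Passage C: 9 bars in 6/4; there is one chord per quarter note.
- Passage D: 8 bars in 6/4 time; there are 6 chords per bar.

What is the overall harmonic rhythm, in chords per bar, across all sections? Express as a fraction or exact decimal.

A: 8 × 6 = 48 beats ÷ 3 = 16 chords.
B: 10 × 6 = 60 beats ÷ 5 = 12 chords.
C: 9 × 6 = 54 beats ÷ 1 = 54 chords.
D: 8 × 6 = 48 beats ÷ 1 = 48 chords.
Overall: 130 chords over 35 bars → 130/35 = 26/7 chords per bar.

26/7 chords per bar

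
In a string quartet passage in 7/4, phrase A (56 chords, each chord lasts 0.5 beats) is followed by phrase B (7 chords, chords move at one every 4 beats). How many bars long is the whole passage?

8 bars

A: 56 × 0.5 = 28 beats = 4 bars.
B: 7 × 4 = 28 beats = 4 bars.
Total: 4 + 4 = 8 bars.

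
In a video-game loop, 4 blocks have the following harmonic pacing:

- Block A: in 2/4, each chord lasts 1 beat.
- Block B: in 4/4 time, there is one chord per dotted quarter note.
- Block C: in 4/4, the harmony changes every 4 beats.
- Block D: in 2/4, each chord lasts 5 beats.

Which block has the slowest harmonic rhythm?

Block D

A: 2/1 = 2 chords/bar.
B: 4/1.5 = 8/3 chords/bar.
C: 4/4 = 1 chord/bar.
D: 2/5 = 0.4 chords/bar.
Slowest is D at 0.4 chords/bar.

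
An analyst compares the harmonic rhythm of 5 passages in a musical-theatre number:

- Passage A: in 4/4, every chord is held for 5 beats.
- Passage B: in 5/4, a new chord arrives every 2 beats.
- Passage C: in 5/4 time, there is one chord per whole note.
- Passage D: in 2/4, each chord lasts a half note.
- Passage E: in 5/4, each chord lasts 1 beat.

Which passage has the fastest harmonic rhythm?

Passage E

A: each chord is 5 beats in 4/4, so 0.8 per bar.
B: each chord is 2 beats in 5/4, so 2.5 per bar.
C: each chord is 4 beats in 5/4, so 1.25 per bar.
D: each chord is 2 beats in 2/4, so 1 per bar.
E: each chord is 1 beat in 5/4, so 5 per bar.
Fastest is E at 5 chords/bar.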